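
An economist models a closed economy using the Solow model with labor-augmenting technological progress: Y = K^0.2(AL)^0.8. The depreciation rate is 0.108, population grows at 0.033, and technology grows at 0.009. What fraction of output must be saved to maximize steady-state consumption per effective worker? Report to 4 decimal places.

The effective depreciation rate is n + g + δ = 0.033 + 0.009 + 0.108 = 0.15.
At the golden rule MPK = n+g+δ, and in any Cobb-Douglas steady state s = (n+g+δ)·k/y = MPK·k/y = capital's share 0.2.

s_gold = 0.2000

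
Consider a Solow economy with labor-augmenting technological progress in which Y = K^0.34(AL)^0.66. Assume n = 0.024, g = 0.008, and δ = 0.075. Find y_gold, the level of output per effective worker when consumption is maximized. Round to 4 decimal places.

y_gold ≈ 1.8141

n + g + δ = 0.024 + 0.008 + 0.075 = 0.107.
At the golden rule the marginal product of capital equals n+g+δ: 0.34·k^(0.34−1) = 0.107. Solving, k_gold = (0.34/0.107)^(1/0.66) ≈ 5.7643.
Output: y_gold = k_gold^0.34 = 5.7643^0.34 ≈ 1.8141.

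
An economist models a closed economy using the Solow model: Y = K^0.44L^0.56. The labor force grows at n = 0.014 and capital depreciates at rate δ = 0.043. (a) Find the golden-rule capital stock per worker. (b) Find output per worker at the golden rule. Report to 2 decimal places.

(a) k_gold ≈ 38.46; (b) y_gold ≈ 4.98

n + δ = 0.014 + 0.043 = 0.057.
Maximizing c = f(k) − (n+δ)·k gives f'(k) = n+δ, i.e. 0.44·k^(0.44−1) = 0.057, so k_gold = (0.44/0.057)^(1/0.56) ≈ 38.4557.
y_gold = 38.4557^0.44 ≈ 4.9818.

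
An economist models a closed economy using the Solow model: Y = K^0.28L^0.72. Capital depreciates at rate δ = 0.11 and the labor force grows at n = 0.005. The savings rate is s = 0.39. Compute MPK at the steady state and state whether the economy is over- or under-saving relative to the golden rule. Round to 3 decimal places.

over-saving; MPK ≈ 0.083

n + δ = 0.005 + 0.11 = 0.115.
Steady-state k*: s·k^0.28 = 0.115·k gives k* = (0.39/0.115)^(1/0.72) ≈ 5.4528.
MPK = 0.28·5.4528^(-0.72) ≈ 0.0826.
MPK < n+δ = 0.115, so the economy is dynamically inefficient (over-saving).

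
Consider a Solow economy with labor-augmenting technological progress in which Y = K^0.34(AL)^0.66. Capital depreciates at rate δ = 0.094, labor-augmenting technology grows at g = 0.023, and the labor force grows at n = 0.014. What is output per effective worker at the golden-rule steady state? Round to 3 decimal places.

Break-even investment rate: n + g + δ = 0.014 + 0.023 + 0.094 = 0.131.
Maximizing c = f(k) − (n+g+δ)·k gives f'(k) = n+g+δ, i.e. 0.34·k^(0.34−1) = 0.131, so k_gold = (0.34/0.131)^(1/0.66) ≈ 4.2422.
Output: y_gold = k_gold^0.34 = 4.2422^0.34 ≈ 1.6345.

y_gold ≈ 1.634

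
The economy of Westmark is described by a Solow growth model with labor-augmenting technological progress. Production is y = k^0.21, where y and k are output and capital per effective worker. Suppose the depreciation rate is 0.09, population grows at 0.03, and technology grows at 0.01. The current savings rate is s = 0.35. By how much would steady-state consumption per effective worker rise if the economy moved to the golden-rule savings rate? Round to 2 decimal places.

The effective depreciation rate is n + g + δ = 0.03 + 0.01 + 0.09 = 0.13.
Current steady state (s = 0.35): k* = (0.35/0.13)^(1/0.79) ≈ 3.5032, y* = 3.5032^0.21 ≈ 1.3012, c* = (1−0.35)·1.3012 ≈ 0.8458.
At the golden rule the marginal product of capital equals n+g+δ: 0.21·k^(0.21−1) = 0.13. Solving, k_gold = (0.21/0.13)^(1/0.79) ≈ 1.8350.
y_gold = 1.8350^0.21 ≈ 1.1360, c_gold = y_gold − 0.13·k_gold ≈ 0.8974.
Gain: Δc = 0.8974 − 0.8458 ≈ 0.0516.

Δc ≈ 0.05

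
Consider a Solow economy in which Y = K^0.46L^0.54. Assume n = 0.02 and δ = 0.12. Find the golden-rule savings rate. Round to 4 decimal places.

s_gold = 0.4600

n + δ = 0.02 + 0.12 = 0.14.
At the golden rule MPK = n+δ, and in any Cobb-Douglas steady state s = (n+δ)·k/y = MPK·k/y = capital's share 0.46.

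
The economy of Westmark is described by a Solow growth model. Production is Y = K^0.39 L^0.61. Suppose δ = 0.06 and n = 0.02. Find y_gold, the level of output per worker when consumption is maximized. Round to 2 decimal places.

y_gold ≈ 2.75

The effective depreciation rate is n + δ = 0.02 + 0.06 = 0.08.
At the golden rule the marginal product of capital equals n+δ: 0.39·k^(0.39−1) = 0.08. Solving, k_gold = (0.39/0.08)^(1/0.61) ≈ 13.4223.
Output: y_gold = k_gold^0.39 = 13.4223^0.39 ≈ 2.7533.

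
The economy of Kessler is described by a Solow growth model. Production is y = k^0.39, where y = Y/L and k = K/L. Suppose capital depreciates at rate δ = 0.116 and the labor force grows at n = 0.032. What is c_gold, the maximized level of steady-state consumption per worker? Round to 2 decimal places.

c_gold ≈ 1.13

Capital per worker breaks even when investment replaces (n + δ)·k; here n + δ = 0.148.
Maximizing c = f(k) − (n+δ)·k gives f'(k) = n+δ, i.e. 0.39·k^(0.39−1) = 0.148, so k_gold = (0.39/0.148)^(1/0.61) ≈ 4.8960.
y_gold = 4.8960^0.39 ≈ 1.8580.
c_gold = y_gold − (n+δ)·k_gold = 1.8580 − 0.148·4.8960 ≈ 1.1334.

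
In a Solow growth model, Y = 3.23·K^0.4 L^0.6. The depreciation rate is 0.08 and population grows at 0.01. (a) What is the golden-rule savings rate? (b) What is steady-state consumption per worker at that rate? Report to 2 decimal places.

The effective depreciation rate is n + δ = 0.01 + 0.08 = 0.09.
For Cobb-Douglas, s_gold equals capital's share: s_gold = 0.4.
Setting f'(k) = n+δ gives 0.4·3.23·k^(0.4−1) = 0.09, hence k_gold = (0.4·3.23/0.09)^(1/0.6) ≈ 84.7943.
y_gold = 3.23·84.7943^0.4 ≈ 19.0787; c_gold = (1−0.4)·y_gold ≈ 11.4472.

(a) s_gold = 0.40; (b) c_gold ≈ 11.45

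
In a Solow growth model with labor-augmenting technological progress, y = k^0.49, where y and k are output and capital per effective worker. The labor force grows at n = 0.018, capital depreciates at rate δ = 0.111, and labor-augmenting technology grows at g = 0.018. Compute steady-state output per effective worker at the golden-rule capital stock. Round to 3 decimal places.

y_gold ≈ 3.180

n + g + δ = 0.018 + 0.018 + 0.111 = 0.147.
At the golden rule the marginal product of capital equals n+g+δ: 0.49·k^(0.49−1) = 0.147. Solving, k_gold = (0.49/0.147)^(1/0.51) ≈ 10.5987.
Output: y_gold = k_gold^0.49 = 10.5987^0.49 ≈ 3.1796.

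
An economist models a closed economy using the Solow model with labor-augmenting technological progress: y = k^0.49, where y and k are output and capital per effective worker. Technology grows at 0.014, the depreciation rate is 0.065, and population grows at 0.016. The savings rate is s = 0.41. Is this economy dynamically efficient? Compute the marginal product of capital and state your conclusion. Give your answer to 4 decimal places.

n + g + δ = 0.016 + 0.014 + 0.065 = 0.095.
Steady-state k*: s·k^0.49 = 0.095·k gives k* = (0.41/0.095)^(1/0.51) ≈ 17.5880.
MPK = 0.49·17.5880^(-0.51) ≈ 0.1135.
MPK > n+g+δ = 0.095, so the economy is dynamically efficient (under-saving).

dynamically efficient; MPK ≈ 0.1135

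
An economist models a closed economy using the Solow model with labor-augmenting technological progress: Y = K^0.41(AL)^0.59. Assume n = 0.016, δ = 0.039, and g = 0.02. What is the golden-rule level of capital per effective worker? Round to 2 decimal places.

The effective depreciation rate is n + g + δ = 0.016 + 0.02 + 0.039 = 0.075.
Golden rule sets MPK = n+g+δ: 0.41·k^(0.41−1) = 0.075, so k_gold = (0.41/0.075)^(1/0.59) ≈ 17.7982.

k_gold ≈ 17.80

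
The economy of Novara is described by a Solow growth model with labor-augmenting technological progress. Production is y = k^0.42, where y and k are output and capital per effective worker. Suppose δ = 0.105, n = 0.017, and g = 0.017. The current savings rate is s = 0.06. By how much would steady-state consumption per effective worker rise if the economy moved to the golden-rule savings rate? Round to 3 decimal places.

Δc ≈ 0.780

Break-even investment rate: n + g + δ = 0.017 + 0.017 + 0.105 = 0.139.
Current steady state (s = 0.06): k* = (0.06/0.139)^(1/0.58) ≈ 0.2349, y* = 0.2349^0.42 ≈ 0.5442, c* = (1−0.06)·0.5442 ≈ 0.5116.
At the golden rule the marginal product of capital equals n+g+δ: 0.42·k^(0.42−1) = 0.139. Solving, k_gold = (0.42/0.139)^(1/0.58) ≈ 6.7296.
y_gold = 6.7296^0.42 ≈ 2.2272, c_gold = y_gold − 0.139·k_gold ≈ 1.2918.
Gain: Δc = 1.2918 − 0.5116 ≈ 0.7802.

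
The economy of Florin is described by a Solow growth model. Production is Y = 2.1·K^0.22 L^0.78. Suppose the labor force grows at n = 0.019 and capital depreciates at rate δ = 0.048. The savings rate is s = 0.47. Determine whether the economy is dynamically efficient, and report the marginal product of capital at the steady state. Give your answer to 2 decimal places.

Capital per worker breaks even when investment replaces (n + δ)·k; here n + δ = 0.067.
Steady-state k*: s·A·k^0.22 = 0.067·k gives k* = (0.47·2.1/0.067)^(1/0.78) ≈ 31.4591.
MPK = 0.22·2.1·31.4591^(-0.78) ≈ 0.0314.
MPK < n+δ = 0.067, so the economy is dynamically inefficient (over-saving).

dynamically inefficient; MPK ≈ 0.03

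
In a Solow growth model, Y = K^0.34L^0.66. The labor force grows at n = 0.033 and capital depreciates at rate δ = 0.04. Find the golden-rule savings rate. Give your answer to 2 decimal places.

n + δ = 0.033 + 0.04 = 0.073.
At the golden rule MPK = n+δ, and in any Cobb-Douglas steady state s = (n+δ)·k/y = MPK·k/y = capital's share 0.34.

s_gold = 0.34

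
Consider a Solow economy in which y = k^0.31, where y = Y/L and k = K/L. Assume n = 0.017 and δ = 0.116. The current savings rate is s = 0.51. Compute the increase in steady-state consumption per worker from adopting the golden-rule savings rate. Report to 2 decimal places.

The effective depreciation rate is n + δ = 0.017 + 0.116 = 0.133.
Current steady state (s = 0.51): k* = (0.51/0.133)^(1/0.69) ≈ 7.0141, y* = 7.0141^0.31 ≈ 1.8292, c* = (1−0.51)·1.8292 ≈ 0.8963.
Setting f'(k) = n+δ gives 0.31·k^(0.31−1) = 0.133, hence k_gold = (0.31/0.133)^(1/0.69) ≈ 3.4090.
y_gold = 3.4090^0.31 ≈ 1.4626, c_gold = y_gold − 0.133·k_gold ≈ 1.0092.
Gain: Δc = 1.0092 − 0.8963 ≈ 0.1129.

Δc ≈ 0.11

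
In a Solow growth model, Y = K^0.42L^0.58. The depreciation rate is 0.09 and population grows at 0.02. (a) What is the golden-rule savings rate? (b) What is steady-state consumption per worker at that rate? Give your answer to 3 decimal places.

(a) s_gold = 0.420; (b) c_gold ≈ 1.530

Capital per worker breaks even when investment replaces (n + δ)·k; here n + δ = 0.11.
For Cobb-Douglas, s_gold equals capital's share: s_gold = 0.42.
At the golden rule the marginal product of capital equals n+δ: 0.42·k^(0.42−1) = 0.11. Solving, k_gold = (0.42/0.11)^(1/0.58) ≈ 10.0740.
y_gold = 10.0740^0.42 ≈ 2.6384; c_gold = (1−0.42)·y_gold ≈ 1.5303.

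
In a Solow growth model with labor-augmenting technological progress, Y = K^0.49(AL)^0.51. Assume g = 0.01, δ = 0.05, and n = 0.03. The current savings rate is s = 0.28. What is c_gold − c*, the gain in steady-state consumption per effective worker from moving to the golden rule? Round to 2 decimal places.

n + g + δ = 0.03 + 0.01 + 0.05 = 0.09.
Current steady state (s = 0.28): k* = (0.28/0.09)^(1/0.51) ≈ 9.2577, y* = 9.2577^0.49 ≈ 2.9757, c* = (1−0.28)·2.9757 ≈ 2.1425.
Setting f'(k) = n+g+δ gives 0.49·k^(0.49−1) = 0.09, hence k_gold = (0.49/0.09)^(1/0.51) ≈ 27.7362.
y_gold = 27.7362^0.49 ≈ 5.0944, c_gold = y_gold − 0.09·k_gold ≈ 2.5981.
Gain: Δc = 2.5981 − 2.1425 ≈ 0.4557.

Δc ≈ 0.46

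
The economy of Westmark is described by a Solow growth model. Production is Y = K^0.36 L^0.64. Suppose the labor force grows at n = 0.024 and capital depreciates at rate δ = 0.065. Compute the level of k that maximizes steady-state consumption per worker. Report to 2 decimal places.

Break-even investment rate: n + δ = 0.024 + 0.065 = 0.089.
At the golden rule the marginal product of capital equals n+δ: 0.36·k^(0.36−1) = 0.089. Solving, k_gold = (0.36/0.089)^(1/0.64) ≈ 8.8777.

k_gold ≈ 8.88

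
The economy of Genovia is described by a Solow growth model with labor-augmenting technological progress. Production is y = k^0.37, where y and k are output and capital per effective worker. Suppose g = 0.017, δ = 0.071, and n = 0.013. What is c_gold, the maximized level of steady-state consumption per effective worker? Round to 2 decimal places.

c_gold ≈ 1.35

The effective depreciation rate is n + g + δ = 0.013 + 0.017 + 0.071 = 0.101.
At the golden rule the marginal product of capital equals n+g+δ: 0.37·k^(0.37−1) = 0.101. Solving, k_gold = (0.37/0.101)^(1/0.63) ≈ 7.8532.
y_gold = 7.8532^0.37 ≈ 2.1437.
c_gold = y_gold − (n+g+δ)·k_gold = 2.1437 − 0.101·7.8532 ≈ 1.3505.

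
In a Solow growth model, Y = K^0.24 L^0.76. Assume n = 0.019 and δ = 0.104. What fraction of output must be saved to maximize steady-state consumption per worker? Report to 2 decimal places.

The effective depreciation rate is n + δ = 0.019 + 0.104 = 0.123.
At the golden rule MPK = n+δ, and in any Cobb-Douglas steady state s = (n+δ)·k/y = MPK·k/y = capital's share 0.24.

s_gold = 0.24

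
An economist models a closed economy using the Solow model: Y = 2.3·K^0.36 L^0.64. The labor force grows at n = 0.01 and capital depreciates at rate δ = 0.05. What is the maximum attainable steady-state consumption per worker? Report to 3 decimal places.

The effective depreciation rate is n + δ = 0.01 + 0.05 = 0.06.
At the golden rule the marginal product of capital equals n+δ: 0.36·2.3·k^(0.36−1) = 0.06. Solving, k_gold = (0.36·2.3/0.06)^(1/0.64) ≈ 60.4034.
y_gold = 2.3·60.4034^0.36 ≈ 10.0672.
c_gold = y_gold − (n+δ)·k_gold = 10.0672 − 0.06·60.4034 ≈ 6.4430.

c_gold ≈ 6.443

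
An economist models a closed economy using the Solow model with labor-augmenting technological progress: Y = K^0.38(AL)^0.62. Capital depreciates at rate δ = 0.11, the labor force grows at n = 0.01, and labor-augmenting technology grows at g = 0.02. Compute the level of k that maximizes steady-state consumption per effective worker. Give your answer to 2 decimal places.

The effective depreciation rate is n + g + δ = 0.01 + 0.02 + 0.11 = 0.14.
Setting f'(k) = n+g+δ gives 0.38·k^(0.38−1) = 0.14, hence k_gold = (0.38/0.14)^(1/0.62) ≈ 5.0055.

k_gold ≈ 5.01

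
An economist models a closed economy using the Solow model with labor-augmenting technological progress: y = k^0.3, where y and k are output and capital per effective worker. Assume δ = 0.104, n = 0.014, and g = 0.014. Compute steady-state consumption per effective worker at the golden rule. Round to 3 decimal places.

Capital per effective worker breaks even when investment replaces (n + g + δ)·k; here n + g + δ = 0.132.
Golden rule sets MPK = n+g+δ: 0.3·k^(0.3−1) = 0.132, so k_gold = (0.3/0.132)^(1/0.7) ≈ 3.2311.
y_gold = 3.2311^0.3 ≈ 1.4217.
c_gold = y_gold − (n+g+δ)·k_gold = 1.4217 − 0.132·3.2311 ≈ 0.9952.

c_gold ≈ 0.995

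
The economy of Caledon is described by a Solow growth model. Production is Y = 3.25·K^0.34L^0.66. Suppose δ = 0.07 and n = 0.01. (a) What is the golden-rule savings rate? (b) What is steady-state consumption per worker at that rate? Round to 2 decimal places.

n + δ = 0.01 + 0.07 = 0.08.
For Cobb-Douglas, s_gold equals capital's share: s_gold = 0.34.
Maximizing c = f(k) − (n+δ)·k gives f'(k) = n+δ, i.e. 0.34·3.25·k^(0.34−1) = 0.08, so k_gold = (0.34·3.25/0.08)^(1/0.66) ≈ 53.4177.
y_gold = 3.25·53.4177^0.34 ≈ 12.5689; c_gold = (1−0.34)·y_gold ≈ 8.2955.

(a) s_gold = 0.34; (b) c_gold ≈ 8.30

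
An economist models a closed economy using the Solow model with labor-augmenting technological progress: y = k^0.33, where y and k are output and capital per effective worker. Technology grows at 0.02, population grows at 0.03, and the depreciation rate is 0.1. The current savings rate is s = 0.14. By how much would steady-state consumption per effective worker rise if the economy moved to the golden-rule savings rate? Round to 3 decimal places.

Capital per effective worker breaks even when investment replaces (n + g + δ)·k; here n + g + δ = 0.15.
Current steady state (s = 0.14): k* = (0.14/0.15)^(1/0.67) ≈ 0.9022, y* = 0.9022^0.33 ≈ 0.9666, c* = (1−0.14)·0.9666 ≈ 0.8313.
Golden rule sets MPK = n+g+δ: 0.33·k^(0.33−1) = 0.15, so k_gold = (0.33/0.15)^(1/0.67) ≈ 3.2440.
y_gold = 3.2440^0.33 ≈ 1.4745, c_gold = y_gold − 0.15·k_gold ≈ 0.9879.
Gain: Δc = 0.9879 − 0.8313 ≈ 0.1567.

Δc ≈ 0.157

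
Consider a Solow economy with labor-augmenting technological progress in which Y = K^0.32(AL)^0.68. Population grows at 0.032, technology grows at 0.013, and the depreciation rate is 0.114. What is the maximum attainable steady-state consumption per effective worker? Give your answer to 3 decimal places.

Break-even investment rate: n + g + δ = 0.032 + 0.013 + 0.114 = 0.159.
At the golden rule the marginal product of capital equals n+g+δ: 0.32·k^(0.32−1) = 0.159. Solving, k_gold = (0.32/0.159)^(1/0.68) ≈ 2.7970.
y_gold = 2.7970^0.32 ≈ 1.3898.
c_gold = y_gold − (n+g+δ)·k_gold = 1.3898 − 0.159·2.7970 ≈ 0.9450.

c_gold ≈ 0.945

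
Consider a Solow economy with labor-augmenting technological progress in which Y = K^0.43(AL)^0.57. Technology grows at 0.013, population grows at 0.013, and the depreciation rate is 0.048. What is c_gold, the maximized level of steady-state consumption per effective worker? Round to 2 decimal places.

c_gold ≈ 2.15

Capital per effective worker breaks even when investment replaces (n + g + δ)·k; here n + g + δ = 0.074.
Golden rule sets MPK = n+g+δ: 0.43·k^(0.43−1) = 0.074, so k_gold = (0.43/0.074)^(1/0.57) ≈ 21.9162.
y_gold = 21.9162^0.43 ≈ 3.7716.
c_gold = y_gold − (n+g+δ)·k_gold = 3.7716 − 0.074·21.9162 ≈ 2.1498.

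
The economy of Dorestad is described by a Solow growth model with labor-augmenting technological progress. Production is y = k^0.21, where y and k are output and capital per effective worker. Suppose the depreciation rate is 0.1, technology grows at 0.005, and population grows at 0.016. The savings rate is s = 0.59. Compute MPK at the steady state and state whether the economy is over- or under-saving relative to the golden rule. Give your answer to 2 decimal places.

over-saving; MPK ≈ 0.04

n + g + δ = 0.016 + 0.005 + 0.1 = 0.121.
Steady-state k*: s·k^0.21 = 0.121·k gives k* = (0.59/0.121)^(1/0.79) ≈ 7.4297.
MPK = 0.21·7.4297^(-0.79) ≈ 0.0431.
MPK < n+g+δ = 0.121, so the economy is dynamically inefficient (over-saving).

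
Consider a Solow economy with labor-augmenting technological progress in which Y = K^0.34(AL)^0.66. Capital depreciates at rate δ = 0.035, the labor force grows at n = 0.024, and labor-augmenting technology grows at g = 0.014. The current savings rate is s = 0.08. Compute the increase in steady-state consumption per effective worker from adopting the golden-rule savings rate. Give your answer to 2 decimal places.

Δc ≈ 0.49

The effective depreciation rate is n + g + δ = 0.024 + 0.014 + 0.035 = 0.073.
Current steady state (s = 0.08): k* = (0.08/0.073)^(1/0.66) ≈ 1.1488, y* = 1.1488^0.34 ≈ 1.0483, c* = (1−0.08)·1.0483 ≈ 0.9644.
Setting f'(k) = n+g+δ gives 0.34·k^(0.34−1) = 0.073, hence k_gold = (0.34/0.073)^(1/0.66) ≈ 10.2886.
y_gold = 10.2886^0.34 ≈ 2.2090, c_gold = y_gold − 0.073·k_gold ≈ 1.4580.
Gain: Δc = 1.4580 − 0.9644 ≈ 0.4935.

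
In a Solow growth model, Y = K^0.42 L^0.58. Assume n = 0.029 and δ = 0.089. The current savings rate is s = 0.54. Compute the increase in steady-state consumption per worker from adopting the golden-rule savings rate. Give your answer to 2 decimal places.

Δc ≈ 0.07

The effective depreciation rate is n + δ = 0.029 + 0.089 = 0.118.
Current steady state (s = 0.54): k* = (0.54/0.118)^(1/0.58) ≈ 13.7662, y* = 13.7662^0.42 ≈ 3.0082, c* = (1−0.54)·3.0082 ≈ 1.3838.
At the golden rule the marginal product of capital equals n+δ: 0.42·k^(0.42−1) = 0.118. Solving, k_gold = (0.42/0.118)^(1/0.58) ≈ 8.9255.
y_gold = 8.9255^0.42 ≈ 2.5076, c_gold = y_gold − 0.118·k_gold ≈ 1.4544.
Gain: Δc = 1.4544 − 1.3838 ≈ 0.0707.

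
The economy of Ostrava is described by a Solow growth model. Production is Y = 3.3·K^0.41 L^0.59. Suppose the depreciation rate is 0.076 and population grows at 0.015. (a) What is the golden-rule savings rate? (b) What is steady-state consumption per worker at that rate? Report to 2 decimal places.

(a) s_gold = 0.41; (b) c_gold ≈ 12.71

Capital per worker breaks even when investment replaces (n + δ)·k; here n + δ = 0.091.
For Cobb-Douglas, s_gold equals capital's share: s_gold = 0.41.
Maximizing c = f(k) − (n+δ)·k gives f'(k) = n+δ, i.e. 0.41·3.3·k^(0.41−1) = 0.091, so k_gold = (0.41·3.3/0.091)^(1/0.59) ≈ 97.0231.
y_gold = 3.3·97.0231^0.41 ≈ 21.5344; c_gold = (1−0.41)·y_gold ≈ 12.7053.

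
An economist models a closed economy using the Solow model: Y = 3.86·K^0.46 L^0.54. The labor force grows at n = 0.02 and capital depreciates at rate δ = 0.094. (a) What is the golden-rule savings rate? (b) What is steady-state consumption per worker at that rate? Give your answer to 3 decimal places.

Break-even investment rate: n + δ = 0.02 + 0.094 = 0.114.
For Cobb-Douglas, s_gold equals capital's share: s_gold = 0.46.
Setting f'(k) = n+δ gives 0.46·3.86·k^(0.46−1) = 0.114, hence k_gold = (0.46·3.86/0.114)^(1/0.54) ≈ 161.5187.
y_gold = 3.86·161.5187^0.46 ≈ 40.0285; c_gold = (1−0.46)·y_gold ≈ 21.6154.

(a) s_gold = 0.460; (b) c_gold ≈ 21.615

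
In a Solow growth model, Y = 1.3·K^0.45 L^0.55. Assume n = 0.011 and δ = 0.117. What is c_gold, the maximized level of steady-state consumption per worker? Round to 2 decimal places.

Break-even investment rate: n + δ = 0.011 + 0.117 = 0.128.
Maximizing c = f(k) − (n+δ)·k gives f'(k) = n+δ, i.e. 0.45·1.3·k^(0.45−1) = 0.128, so k_gold = (0.45·1.3/0.128)^(1/0.55) ≈ 15.8453.
y_gold = 1.3·15.8453^0.45 ≈ 4.5071.
c_gold = y_gold − (n+δ)·k_gold = 4.5071 − 0.128·15.8453 ≈ 2.4789.

c_gold ≈ 2.48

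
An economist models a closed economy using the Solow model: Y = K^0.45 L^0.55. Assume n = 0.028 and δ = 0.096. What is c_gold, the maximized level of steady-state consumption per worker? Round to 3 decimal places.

c_gold ≈ 1.579

Capital per worker breaks even when investment replaces (n + δ)·k; here n + δ = 0.124.
At the golden rule the marginal product of capital equals n+δ: 0.45·k^(0.45−1) = 0.124. Solving, k_gold = (0.45/0.124)^(1/0.55) ≈ 10.4184.
y_gold = 10.4184^0.45 ≈ 2.8709.
c_gold = y_gold − (n+δ)·k_gold = 2.8709 − 0.124·10.4184 ≈ 1.5790.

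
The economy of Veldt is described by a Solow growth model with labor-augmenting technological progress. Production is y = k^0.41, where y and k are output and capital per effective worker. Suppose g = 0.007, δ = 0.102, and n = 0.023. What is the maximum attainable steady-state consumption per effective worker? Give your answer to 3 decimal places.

c_gold ≈ 1.297

Break-even investment rate: n + g + δ = 0.023 + 0.007 + 0.102 = 0.132.
Maximizing c = f(k) − (n+g+δ)·k gives f'(k) = n+g+δ, i.e. 0.41·k^(0.41−1) = 0.132, so k_gold = (0.41/0.132)^(1/0.59) ≈ 6.8274.
y_gold = 6.8274^0.41 ≈ 2.1981.
c_gold = y_gold − (n+g+δ)·k_gold = 2.1981 − 0.132·6.8274 ≈ 1.2969.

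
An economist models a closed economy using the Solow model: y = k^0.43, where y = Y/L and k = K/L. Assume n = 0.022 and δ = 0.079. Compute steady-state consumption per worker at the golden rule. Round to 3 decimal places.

c_gold ≈ 1.700

Capital per worker breaks even when investment replaces (n + δ)·k; here n + δ = 0.101.
Setting f'(k) = n+δ gives 0.43·k^(0.43−1) = 0.101, hence k_gold = (0.43/0.101)^(1/0.57) ≈ 12.6989.
y_gold = 12.6989^0.43 ≈ 2.9828.
c_gold = y_gold − (n+δ)·k_gold = 2.9828 − 0.101·12.6989 ≈ 1.7002.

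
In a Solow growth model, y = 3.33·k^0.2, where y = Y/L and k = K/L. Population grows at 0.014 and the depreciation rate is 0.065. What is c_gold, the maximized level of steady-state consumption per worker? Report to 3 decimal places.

c_gold ≈ 4.539

Capital per worker breaks even when investment replaces (n + δ)·k; here n + δ = 0.079.
Golden rule sets MPK = n+δ: 0.2·3.33·k^(0.2−1) = 0.079, so k_gold = (0.2·3.33/0.079)^(1/0.8) ≈ 14.3651.
y_gold = 3.33·14.3651^0.2 ≈ 5.6742.
c_gold = y_gold − (n+δ)·k_gold = 5.6742 − 0.079·14.3651 ≈ 4.5394.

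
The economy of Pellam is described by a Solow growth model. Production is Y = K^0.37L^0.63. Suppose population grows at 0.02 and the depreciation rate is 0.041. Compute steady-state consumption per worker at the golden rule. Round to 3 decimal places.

n + δ = 0.02 + 0.041 = 0.061.
Setting f'(k) = n+δ gives 0.37·k^(0.37−1) = 0.061, hence k_gold = (0.37/0.061)^(1/0.63) ≈ 17.4845.
y_gold = 17.4845^0.37 ≈ 2.8826.
c_gold = y_gold − (n+δ)·k_gold = 2.8826 − 0.061·17.4845 ≈ 1.8160.

c_gold ≈ 1.816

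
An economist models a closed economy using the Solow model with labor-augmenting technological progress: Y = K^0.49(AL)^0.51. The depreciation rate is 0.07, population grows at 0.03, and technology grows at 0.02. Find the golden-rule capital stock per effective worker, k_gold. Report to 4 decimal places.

Break-even investment rate: n + g + δ = 0.03 + 0.02 + 0.07 = 0.12.
Maximizing c = f(k) − (n+g+δ)·k gives f'(k) = n+g+δ, i.e. 0.49·k^(0.49−1) = 0.12, so k_gold = (0.49/0.12)^(1/0.51) ≈ 15.7786.

k_gold ≈ 15.7786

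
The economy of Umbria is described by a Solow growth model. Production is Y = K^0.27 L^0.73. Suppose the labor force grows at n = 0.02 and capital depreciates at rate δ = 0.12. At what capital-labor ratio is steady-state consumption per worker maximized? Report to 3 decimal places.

Break-even investment rate: n + δ = 0.02 + 0.12 = 0.14.
Golden rule sets MPK = n+δ: 0.27·k^(0.27−1) = 0.14, so k_gold = (0.27/0.14)^(1/0.73) ≈ 2.4589.

k_gold ≈ 2.459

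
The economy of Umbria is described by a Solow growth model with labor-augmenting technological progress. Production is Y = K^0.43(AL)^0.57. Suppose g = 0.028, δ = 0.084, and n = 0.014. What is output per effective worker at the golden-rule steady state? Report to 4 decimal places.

n + g + δ = 0.014 + 0.028 + 0.084 = 0.126.
Maximizing c = f(k) − (n+g+δ)·k gives f'(k) = n+g+δ, i.e. 0.43·k^(0.43−1) = 0.126, so k_gold = (0.43/0.126)^(1/0.57) ≈ 8.6151.
Output: y_gold = k_gold^0.43 = 8.6151^0.43 ≈ 2.5244.

y_gold ≈ 2.5244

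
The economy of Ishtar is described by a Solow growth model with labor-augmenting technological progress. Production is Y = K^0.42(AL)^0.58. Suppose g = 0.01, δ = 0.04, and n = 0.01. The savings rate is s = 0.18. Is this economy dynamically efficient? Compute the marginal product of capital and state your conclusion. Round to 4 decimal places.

The effective depreciation rate is n + g + δ = 0.01 + 0.01 + 0.04 = 0.06.
Steady-state k*: s·k^0.42 = 0.06·k gives k* = (0.18/0.06)^(1/0.58) ≈ 6.6470.
MPK = 0.42·6.6470^(-0.58) ≈ 0.1400.
MPK > n+g+δ = 0.06, so the economy is dynamically efficient (under-saving).

dynamically efficient; MPK ≈ 0.1400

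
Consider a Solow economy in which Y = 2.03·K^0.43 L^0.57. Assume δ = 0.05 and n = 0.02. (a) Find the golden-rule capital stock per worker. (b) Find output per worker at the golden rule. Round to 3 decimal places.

n + δ = 0.02 + 0.05 = 0.07.
At the golden rule the marginal product of capital equals n+δ: 0.43·2.03·k^(0.43−1) = 0.07. Solving, k_gold = (0.43·2.03/0.07)^(1/0.57) ≈ 83.6706.
y_gold = 2.03·83.6706^0.43 ≈ 13.6208.

(a) k_gold ≈ 83.671; (b) y_gold ≈ 13.621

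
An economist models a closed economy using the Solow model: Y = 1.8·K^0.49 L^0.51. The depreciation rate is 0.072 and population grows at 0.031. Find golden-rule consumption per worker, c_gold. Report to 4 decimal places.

The effective depreciation rate is n + δ = 0.031 + 0.072 = 0.103.
Golden rule sets MPK = n+δ: 0.49·1.8·k^(0.49−1) = 0.103, so k_gold = (0.49·1.8/0.103)^(1/0.51) ≈ 67.4045.
y_gold = 1.8·67.4045^0.49 ≈ 14.1687.
c_gold = y_gold − (n+δ)·k_gold = 14.1687 − 0.103·67.4045 ≈ 7.2260.

c_gold ≈ 7.2260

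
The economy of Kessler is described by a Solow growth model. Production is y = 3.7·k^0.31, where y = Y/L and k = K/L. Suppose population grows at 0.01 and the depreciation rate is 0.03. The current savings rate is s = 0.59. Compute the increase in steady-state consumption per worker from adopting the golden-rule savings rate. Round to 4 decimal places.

Δc ≈ 2.3821

Capital per worker breaks even when investment replaces (n + δ)·k; here n + δ = 0.04.
Current steady state (s = 0.59): k* = (0.59·3.7/0.04)^(1/0.69) ≈ 329.1412, y* = 3.7·329.1412^0.31 ≈ 22.3147, c* = (1−0.59)·22.3147 ≈ 9.1490.
Setting f'(k) = n+δ gives 0.31·3.7·k^(0.31−1) = 0.04, hence k_gold = (0.31·3.7/0.04)^(1/0.69) ≈ 129.5161.
y_gold = 3.7·129.5161^0.31 ≈ 16.7118, c_gold = y_gold − 0.04·k_gold ≈ 11.5311.
Gain: Δc = 11.5311 − 9.1490 ≈ 2.3821.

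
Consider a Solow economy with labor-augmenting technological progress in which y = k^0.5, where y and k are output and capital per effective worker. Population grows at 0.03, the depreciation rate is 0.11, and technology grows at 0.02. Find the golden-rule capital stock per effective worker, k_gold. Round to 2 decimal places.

k_gold ≈ 9.77

n + g + δ = 0.03 + 0.02 + 0.11 = 0.16.
Maximizing c = f(k) − (n+g+δ)·k gives f'(k) = n+g+δ, i.e. 0.5·k^(0.5−1) = 0.16, so k_gold = (0.5/0.16)^(1/0.5) ≈ 9.7656.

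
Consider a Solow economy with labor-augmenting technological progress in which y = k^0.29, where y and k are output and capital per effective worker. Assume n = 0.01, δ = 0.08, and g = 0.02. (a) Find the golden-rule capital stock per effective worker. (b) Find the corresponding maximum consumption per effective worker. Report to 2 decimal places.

n + g + δ = 0.01 + 0.02 + 0.08 = 0.11.
At the golden rule the marginal product of capital equals n+g+δ: 0.29·k^(0.29−1) = 0.11. Solving, k_gold = (0.29/0.11)^(1/0.71) ≈ 3.9171.
y_gold = 3.9171^0.29 ≈ 1.4858; c_gold = y_gold − 0.11·k_gold ≈ 1.0549.

(a) k_gold ≈ 3.92; (b) c_gold ≈ 1.05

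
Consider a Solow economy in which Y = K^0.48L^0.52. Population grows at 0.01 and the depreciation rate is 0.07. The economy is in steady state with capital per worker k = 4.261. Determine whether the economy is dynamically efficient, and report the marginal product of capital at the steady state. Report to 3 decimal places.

Capital per worker breaks even when investment replaces (n + δ)·k; here n + δ = 0.08.
MPK = 0.48·k^(0.48−1) = 0.48·4.261^(-0.52) ≈ 0.2259.
MPK > 0.08, so the economy is dynamically efficient (under-saving).

dynamically efficient; MPK ≈ 0.226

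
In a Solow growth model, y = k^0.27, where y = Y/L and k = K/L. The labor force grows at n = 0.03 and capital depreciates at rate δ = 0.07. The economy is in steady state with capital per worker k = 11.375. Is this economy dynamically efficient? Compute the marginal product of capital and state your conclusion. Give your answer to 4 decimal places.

dynamically inefficient; MPK ≈ 0.0458

Capital per worker breaks even when investment replaces (n + δ)·k; here n + δ = 0.1.
MPK = 0.27·k^(0.27−1) = 0.27·11.375^(-0.73) ≈ 0.0458.
MPK < 0.1, so the economy is dynamically inefficient (over-saving).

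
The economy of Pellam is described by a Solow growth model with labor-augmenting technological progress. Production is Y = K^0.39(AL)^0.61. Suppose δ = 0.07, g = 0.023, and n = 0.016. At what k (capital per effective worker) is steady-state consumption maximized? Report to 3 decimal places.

k_gold ≈ 8.084

Capital per effective worker breaks even when investment replaces (n + g + δ)·k; here n + g + δ = 0.109.
Golden rule sets MPK = n+g+δ: 0.39·k^(0.39−1) = 0.109, so k_gold = (0.39/0.109)^(1/0.61) ≈ 8.0836.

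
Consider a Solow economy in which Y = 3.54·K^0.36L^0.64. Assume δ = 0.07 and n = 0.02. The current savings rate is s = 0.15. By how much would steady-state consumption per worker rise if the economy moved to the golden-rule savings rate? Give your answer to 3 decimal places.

Δc ≈ 1.895

Capital per worker breaks even when investment replaces (n + δ)·k; here n + δ = 0.09.
Current steady state (s = 0.15): k* = (0.15·3.54/0.09)^(1/0.64) ≈ 16.0124, y* = 3.54·16.0124^0.36 ≈ 9.6074, c* = (1−0.15)·9.6074 ≈ 8.1663.
Golden rule sets MPK = n+δ: 0.36·3.54·k^(0.36−1) = 0.09, so k_gold = (0.36·3.54/0.09)^(1/0.64) ≈ 62.8834.
y_gold = 3.54·62.8834^0.36 ≈ 15.7209, c_gold = y_gold − 0.09·k_gold ≈ 10.0614.
Gain: Δc = 10.0614 − 8.1663 ≈ 1.8950.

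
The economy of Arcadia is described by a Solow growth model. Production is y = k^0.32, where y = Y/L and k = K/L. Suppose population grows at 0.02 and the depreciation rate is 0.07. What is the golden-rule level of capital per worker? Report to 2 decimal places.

k_gold ≈ 6.46

Break-even investment rate: n + δ = 0.02 + 0.07 = 0.09.
At the golden rule the marginal product of capital equals n+δ: 0.32·k^(0.32−1) = 0.09. Solving, k_gold = (0.32/0.09)^(1/0.68) ≈ 6.4589.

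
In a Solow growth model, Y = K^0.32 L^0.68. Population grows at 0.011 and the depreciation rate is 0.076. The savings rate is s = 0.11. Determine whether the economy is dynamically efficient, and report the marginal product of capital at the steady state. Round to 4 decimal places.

dynamically efficient; MPK ≈ 0.2531

Capital per worker breaks even when investment replaces (n + δ)·k; here n + δ = 0.087.
Steady-state k*: s·k^0.32 = 0.087·k gives k* = (0.11/0.087)^(1/0.68) ≈ 1.4119.
MPK = 0.32·1.4119^(-0.68) ≈ 0.2531.
MPK > n+δ = 0.087, so the economy is dynamically efficient (under-saving).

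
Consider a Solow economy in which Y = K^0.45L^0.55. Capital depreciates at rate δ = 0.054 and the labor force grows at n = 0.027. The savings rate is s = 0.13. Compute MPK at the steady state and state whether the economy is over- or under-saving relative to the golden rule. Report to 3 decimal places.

under-saving; MPK ≈ 0.280

n + δ = 0.027 + 0.054 = 0.081.
Steady-state k*: s·k^0.45 = 0.081·k gives k* = (0.13/0.081)^(1/0.55) ≈ 2.3635.
MPK = 0.45·2.3635^(-0.55) ≈ 0.2804.
MPK > n+δ = 0.081, so the economy is dynamically efficient (under-saving).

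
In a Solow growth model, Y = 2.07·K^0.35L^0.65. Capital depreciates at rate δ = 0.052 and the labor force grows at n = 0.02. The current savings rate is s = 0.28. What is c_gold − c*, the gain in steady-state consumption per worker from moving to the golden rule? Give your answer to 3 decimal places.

Δc ≈ 0.083

Break-even investment rate: n + δ = 0.02 + 0.052 = 0.072.
Current steady state (s = 0.28): k* = (0.28·2.07/0.072)^(1/0.65) ≈ 24.7475, y* = 2.07·24.7475^0.35 ≈ 6.3637, c* = (1−0.28)·6.3637 ≈ 4.5818.
Golden rule sets MPK = n+δ: 0.35·2.07·k^(0.35−1) = 0.072, so k_gold = (0.35·2.07/0.072)^(1/0.65) ≈ 34.8839.
y_gold = 2.07·34.8839^0.35 ≈ 7.1761, c_gold = y_gold − 0.072·k_gold ≈ 4.6645.
Gain: Δc = 4.6645 − 4.5818 ≈ 0.0826.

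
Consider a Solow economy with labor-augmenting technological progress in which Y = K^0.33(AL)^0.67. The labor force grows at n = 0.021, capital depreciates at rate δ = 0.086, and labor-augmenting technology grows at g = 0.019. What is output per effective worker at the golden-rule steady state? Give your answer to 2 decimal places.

n + g + δ = 0.021 + 0.019 + 0.086 = 0.126.
Maximizing c = f(k) − (n+g+δ)·k gives f'(k) = n+g+δ, i.e. 0.33·k^(0.33−1) = 0.126, so k_gold = (0.33/0.126)^(1/0.67) ≈ 4.2082.
Output: y_gold = k_gold^0.33 = 4.2082^0.33 ≈ 1.6068.

y_gold ≈ 1.61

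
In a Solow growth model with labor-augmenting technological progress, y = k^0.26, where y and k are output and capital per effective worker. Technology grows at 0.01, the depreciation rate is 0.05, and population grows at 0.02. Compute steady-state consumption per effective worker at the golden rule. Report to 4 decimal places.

c_gold ≈ 1.1197

Capital per effective worker breaks even when investment replaces (n + g + δ)·k; here n + g + δ = 0.08.
Golden rule sets MPK = n+g+δ: 0.26·k^(0.26−1) = 0.08, so k_gold = (0.26/0.08)^(1/0.74) ≈ 4.9174.
y_gold = 4.9174^0.26 ≈ 1.5130.
c_gold = y_gold − (n+g+δ)·k_gold = 1.5130 − 0.08·4.9174 ≈ 1.1197.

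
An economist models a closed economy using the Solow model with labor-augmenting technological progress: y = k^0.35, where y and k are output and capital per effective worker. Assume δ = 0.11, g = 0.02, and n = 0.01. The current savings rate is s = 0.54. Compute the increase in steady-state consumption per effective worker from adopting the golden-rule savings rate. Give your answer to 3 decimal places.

Δc ≈ 0.113

n + g + δ = 0.01 + 0.02 + 0.11 = 0.14.
Current steady state (s = 0.54): k* = (0.54/0.14)^(1/0.65) ≈ 7.9790, y* = 7.9790^0.35 ≈ 2.0686, c* = (1−0.54)·2.0686 ≈ 0.9516.
Maximizing c = f(k) − (n+g+δ)·k gives f'(k) = n+g+δ, i.e. 0.35·k^(0.35−1) = 0.14, so k_gold = (0.35/0.14)^(1/0.65) ≈ 4.0946.
y_gold = 4.0946^0.35 ≈ 1.6379, c_gold = y_gold − 0.14·k_gold ≈ 1.0646.
Gain: Δc = 1.0646 − 0.9516 ≈ 0.1130.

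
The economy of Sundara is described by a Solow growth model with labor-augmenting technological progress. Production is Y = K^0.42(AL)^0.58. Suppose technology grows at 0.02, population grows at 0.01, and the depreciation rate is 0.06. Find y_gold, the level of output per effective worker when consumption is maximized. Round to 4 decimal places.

The effective depreciation rate is n + g + δ = 0.01 + 0.02 + 0.06 = 0.09.
Maximizing c = f(k) − (n+g+δ)·k gives f'(k) = n+g+δ, i.e. 0.42·k^(0.42−1) = 0.09, so k_gold = (0.42/0.09)^(1/0.58) ≈ 14.2384.
Output: y_gold = k_gold^0.42 = 14.2384^0.42 ≈ 3.0511.

y_gold ≈ 3.0511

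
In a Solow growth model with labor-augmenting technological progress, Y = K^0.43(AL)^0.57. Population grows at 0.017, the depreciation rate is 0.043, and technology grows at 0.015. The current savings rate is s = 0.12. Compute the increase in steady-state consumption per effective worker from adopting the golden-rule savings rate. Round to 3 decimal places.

Break-even investment rate: n + g + δ = 0.017 + 0.015 + 0.043 = 0.075.
Current steady state (s = 0.12): k* = (0.12/0.075)^(1/0.57) ≈ 2.2809, y* = 2.2809^0.43 ≈ 1.4256, c* = (1−0.12)·1.4256 ≈ 1.2545.
At the golden rule the marginal product of capital equals n+g+δ: 0.43·k^(0.43−1) = 0.075. Solving, k_gold = (0.43/0.075)^(1/0.57) ≈ 21.4062.
y_gold = 21.4062^0.43 ≈ 3.7336, c_gold = y_gold − 0.075·k_gold ≈ 2.1282.
Gain: Δc = 2.1282 − 1.2545 ≈ 0.8737.

Δc ≈ 0.874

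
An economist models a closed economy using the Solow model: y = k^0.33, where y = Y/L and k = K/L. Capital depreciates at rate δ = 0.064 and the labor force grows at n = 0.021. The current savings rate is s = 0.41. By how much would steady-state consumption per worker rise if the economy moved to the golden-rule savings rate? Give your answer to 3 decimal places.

Break-even investment rate: n + δ = 0.021 + 0.064 = 0.085.
Current steady state (s = 0.41): k* = (0.41/0.085)^(1/0.67) ≈ 10.4700, y* = 10.4700^0.33 ≈ 2.1706, c* = (1−0.41)·2.1706 ≈ 1.2807.
Maximizing c = f(k) − (n+δ)·k gives f'(k) = n+δ, i.e. 0.33·k^(0.33−1) = 0.085, so k_gold = (0.33/0.085)^(1/0.67) ≈ 7.5726.
y_gold = 7.5726^0.33 ≈ 1.9505, c_gold = y_gold − 0.085·k_gold ≈ 1.3069.
Gain: Δc = 1.3069 − 1.2807 ≈ 0.0262.

Δc ≈ 0.026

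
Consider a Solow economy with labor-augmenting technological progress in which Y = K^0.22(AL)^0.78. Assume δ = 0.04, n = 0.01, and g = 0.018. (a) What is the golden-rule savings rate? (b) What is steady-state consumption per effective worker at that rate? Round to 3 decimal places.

The effective depreciation rate is n + g + δ = 0.01 + 0.018 + 0.04 = 0.068.
For Cobb-Douglas, s_gold equals capital's share: s_gold = 0.22.
Setting f'(k) = n+g+δ gives 0.22·k^(0.22−1) = 0.068, hence k_gold = (0.22/0.068)^(1/0.78) ≈ 4.5054.
y_gold = 4.5054^0.22 ≈ 1.3926; c_gold = (1−0.22)·y_gold ≈ 1.0862.

(a) s_gold = 0.220; (b) c_gold ≈ 1.086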